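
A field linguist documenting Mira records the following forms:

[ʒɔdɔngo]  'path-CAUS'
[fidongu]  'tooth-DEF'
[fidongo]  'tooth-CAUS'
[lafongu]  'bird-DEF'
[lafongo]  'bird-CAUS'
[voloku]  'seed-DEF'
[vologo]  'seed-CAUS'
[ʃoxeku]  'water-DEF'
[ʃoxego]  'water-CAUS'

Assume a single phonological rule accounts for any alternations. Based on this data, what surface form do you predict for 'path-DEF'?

The DEF suffix surfaces as [-gu] and [-ku], depending on the final segment of the stem.
By contrast the CAUS suffix keeps its initial [g] throughout — that segment must be underlying.
The DEF suffix is therefore /-ku/ underlyingly, with post-nasal voicing: voiceless stops become voiced after a nasal.
After 'path', which ends in a nasal, the suffix surfaces as [-gu], giving [ʒɔdɔngu].

[ʒɔdɔngu]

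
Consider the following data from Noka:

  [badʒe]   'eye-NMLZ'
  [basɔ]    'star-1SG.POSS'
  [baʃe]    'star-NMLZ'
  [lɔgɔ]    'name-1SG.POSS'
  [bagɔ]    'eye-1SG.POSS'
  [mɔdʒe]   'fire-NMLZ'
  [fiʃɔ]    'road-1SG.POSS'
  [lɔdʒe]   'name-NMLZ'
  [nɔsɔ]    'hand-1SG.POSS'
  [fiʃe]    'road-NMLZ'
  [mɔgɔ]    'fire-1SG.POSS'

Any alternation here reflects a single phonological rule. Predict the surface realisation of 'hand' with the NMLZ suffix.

[nɔʃe]

The stem for 'star' ends in [ʃ] in [baʃe] but [s] in [basɔ].
Compare 'road', with invariant [ʃ] in [fiʃe] and [fiʃɔ]: an analysis with underlying /ʃ/ and a rule producing [s] before the 1SG.POSS suffix would wrongly predict alternation here too.
Therefore /s/ is basic and [ʃ] is derived by palatalization before a front vowel (/g/ and /s/ become palato-alveolar [dʒ] and [ʃ] before a front vowel).
From [nɔsɔ] the stem 'hand' is /nɔs/; before a front vowel this yields [nɔʃe].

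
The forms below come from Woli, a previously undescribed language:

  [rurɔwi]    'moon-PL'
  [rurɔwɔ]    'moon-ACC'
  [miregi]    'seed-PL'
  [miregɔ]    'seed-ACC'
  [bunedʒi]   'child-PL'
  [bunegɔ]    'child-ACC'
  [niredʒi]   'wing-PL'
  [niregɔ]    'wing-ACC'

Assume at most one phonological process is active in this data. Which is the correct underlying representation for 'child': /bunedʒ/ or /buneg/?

The stem for 'child' ends in [dʒ] in [bunedʒi] but [g] in [bunegɔ].
But 'seed' keeps [g] in both environments ([miregi], [miregɔ]), so there is no rule changing /g/ to [dʒ] before the PL suffix.
The underlying segment must be /dʒ/; palato-alveolar /dʒ/ becomes [g] when no front vowel follows, yielding [g] there.

/bunedʒ/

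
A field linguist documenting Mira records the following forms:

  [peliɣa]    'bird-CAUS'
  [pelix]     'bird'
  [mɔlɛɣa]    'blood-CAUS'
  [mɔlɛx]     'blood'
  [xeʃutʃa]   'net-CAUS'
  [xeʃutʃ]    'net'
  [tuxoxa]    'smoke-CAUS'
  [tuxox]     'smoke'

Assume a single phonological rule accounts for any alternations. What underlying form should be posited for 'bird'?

'bird' shows [ɣ] ~ [x] at the end of the stem ([peliɣa] vs [pelix]).
But 'smoke' keeps [x] in both environments ([tuxoxa], [tuxox]), so there is no rule changing /x/ to [ɣ] before the CAUS suffix.
Therefore /ɣ/ is basic and [x] is derived by word-final obstruent devoicing (voiced obstruents become voiceless word-finally).

/peliɣ/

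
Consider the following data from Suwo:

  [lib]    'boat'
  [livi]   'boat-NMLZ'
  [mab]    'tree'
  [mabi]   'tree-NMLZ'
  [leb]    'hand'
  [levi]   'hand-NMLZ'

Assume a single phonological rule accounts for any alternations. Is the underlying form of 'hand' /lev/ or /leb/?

'hand' shows [b] ~ [v] at the end of the stem ([leb] vs [levi]).
But 'tree' keeps [b] in both environments ([mab], [mabi]), so there is no rule changing /b/ to [v] before the NMLZ suffix.
The alternation reflects word-final hardening: voiced fricatives become stops word-finally. /v/ is underlying.

/lev/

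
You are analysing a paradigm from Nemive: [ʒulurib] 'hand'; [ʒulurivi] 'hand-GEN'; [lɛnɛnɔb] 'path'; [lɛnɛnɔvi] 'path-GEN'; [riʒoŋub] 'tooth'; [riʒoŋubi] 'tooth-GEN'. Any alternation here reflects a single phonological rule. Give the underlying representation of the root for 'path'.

'path' shows [b] ~ [v] at the end of the stem ([lɛnɛnɔb] vs [lɛnɛnɔvi]).
If /b/ were underlying and a rule turned it into [v] before the GEN suffix, 'tooth' would also alternate; but it has [b] in both [riʒoŋub] and [riʒoŋubi].
The underlying segment must be /v/; voiced fricatives become stops word-finally, yielding [b] there.

/lɛnɛnɔv/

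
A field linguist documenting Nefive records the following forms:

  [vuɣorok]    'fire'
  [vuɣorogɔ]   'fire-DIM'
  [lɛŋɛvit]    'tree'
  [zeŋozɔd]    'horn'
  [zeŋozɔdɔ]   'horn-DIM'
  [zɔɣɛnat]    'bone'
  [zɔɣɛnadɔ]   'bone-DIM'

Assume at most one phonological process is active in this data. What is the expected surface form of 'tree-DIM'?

'bone' shows [t] ~ [d] at the end of the stem ([zɔɣɛnat] vs [zɔɣɛnadɔ]).
If /d/ were underlying and a rule turned it into [t] in isolation, 'horn' would also alternate; but it has [d] in both [zeŋozɔd] and [zeŋozɔdɔ].
The underlying segment must be /t/; voiceless stops become voiced between vowels, yielding [d] there.
From [lɛŋɛvit] the stem 'tree' is /lɛŋɛvit/; between vowels this yields [lɛŋɛvidɔ].

[lɛŋɛvidɔ]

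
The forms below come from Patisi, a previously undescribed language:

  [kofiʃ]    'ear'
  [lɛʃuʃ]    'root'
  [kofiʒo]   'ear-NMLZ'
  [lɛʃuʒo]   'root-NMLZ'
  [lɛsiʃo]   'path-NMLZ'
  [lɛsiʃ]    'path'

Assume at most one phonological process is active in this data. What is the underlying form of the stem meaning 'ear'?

'ear' shows [ʒ] ~ [ʃ] at the end of the stem ([kofiʒo] vs [kofiʃ]).
Compare 'path', with invariant [ʃ] in [lɛsiʃo] and [lɛsiʃ]: an analysis with underlying /ʃ/ and a rule producing [ʒ] before the NMLZ suffix would wrongly predict alternation here too.
So /ʒ/ is underlying, and a rule of word-final obstruent devoicing — voiced obstruents become voiceless word-finally — gives [ʃ].
So 'ear' = /kofiʒ/.

/kofiʒ/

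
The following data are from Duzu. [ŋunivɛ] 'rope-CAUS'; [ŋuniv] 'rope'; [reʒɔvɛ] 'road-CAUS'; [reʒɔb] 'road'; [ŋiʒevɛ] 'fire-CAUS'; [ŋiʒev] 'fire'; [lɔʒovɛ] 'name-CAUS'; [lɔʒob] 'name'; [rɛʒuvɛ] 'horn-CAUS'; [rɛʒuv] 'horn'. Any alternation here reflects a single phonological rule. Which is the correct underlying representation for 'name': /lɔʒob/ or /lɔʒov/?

/lɔʒob/

In [lɔʒovɛ] and [lɔʒob] the final segment of 'name' alternates: [v] ~ [b].
But 'fire' keeps [v] in both environments ([ŋiʒevɛ], [ŋiʒev]), so there is no rule changing /v/ to [b] in isolation.
Therefore /b/ is basic and [v] is derived by intervocalic spirantization (voiced stops become fricatives between vowels).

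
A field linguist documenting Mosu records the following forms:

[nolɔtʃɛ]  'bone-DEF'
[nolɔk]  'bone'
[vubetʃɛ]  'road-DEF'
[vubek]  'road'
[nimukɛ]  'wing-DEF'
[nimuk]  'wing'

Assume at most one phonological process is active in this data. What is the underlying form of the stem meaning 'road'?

The stem for 'road' ends in [tʃ] in [vubetʃɛ] but [k] in [vubek].
Compare 'wing', with invariant [k] in [nimukɛ] and [nimuk]: an analysis with underlying /k/ and a rule producing [tʃ] before the DEF suffix would wrongly predict alternation here too.
Therefore /tʃ/ is basic and [k] is derived by depalatalization (palato-alveolar /tʃ/ becomes [k] when no front vowel follows).

/vubetʃ/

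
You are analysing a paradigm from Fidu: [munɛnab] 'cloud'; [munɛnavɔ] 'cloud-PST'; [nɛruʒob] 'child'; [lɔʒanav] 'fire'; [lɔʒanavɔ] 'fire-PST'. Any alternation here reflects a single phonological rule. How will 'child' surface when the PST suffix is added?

[nɛruʒovɔ]

The stem for 'cloud' ends in [b] in [munɛnab] but [v] in [munɛnavɔ].
Compare 'fire', with invariant [v] in [lɔʒanav] and [lɔʒanavɔ]: an analysis with underlying /v/ and a rule producing [b] in isolation would wrongly predict alternation here too.
The alternation reflects intervocalic spirantization: voiced stops become fricatives between vowels. /b/ is underlying.
From [nɛruʒob] the stem 'child' is /nɛruʒob/; between vowels this yields [nɛruʒovɔ].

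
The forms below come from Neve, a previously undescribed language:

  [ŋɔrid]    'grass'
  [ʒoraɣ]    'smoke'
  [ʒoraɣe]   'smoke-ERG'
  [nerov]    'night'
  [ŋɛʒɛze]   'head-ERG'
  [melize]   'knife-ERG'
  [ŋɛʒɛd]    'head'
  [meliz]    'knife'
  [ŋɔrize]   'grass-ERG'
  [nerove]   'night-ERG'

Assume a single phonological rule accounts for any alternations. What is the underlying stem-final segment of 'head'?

/d/

The root 'head' surfaces as [ŋɛʒɛd] and [ŋɛʒɛze], with a stem-final [d] ~ [z] alternation.
The stem 'knife' ([meliz], [melize]) shows [z] unchanged in both environments, so [z] cannot be basic with [d] derived in isolation.
So /d/ is underlying, and a rule of intervocalic spirantization — voiced stops become fricatives between vowels — gives [z].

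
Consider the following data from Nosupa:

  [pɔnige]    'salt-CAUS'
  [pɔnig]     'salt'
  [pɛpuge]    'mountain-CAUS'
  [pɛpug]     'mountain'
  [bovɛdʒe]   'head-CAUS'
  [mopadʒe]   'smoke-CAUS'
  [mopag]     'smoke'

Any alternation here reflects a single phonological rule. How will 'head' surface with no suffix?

[bovɛg]

In [mopadʒe] and [mopag] the final segment of 'smoke' alternates: [dʒ] ~ [g].
The stem 'salt' ([pɔnige], [pɔnig]) shows [g] unchanged in both environments, so [g] cannot be basic with [dʒ] derived before the CAUS suffix.
Therefore /dʒ/ is basic and [g] is derived by depalatalization (palato-alveolar /dʒ/ becomes [g] when no front vowel follows).
From [bovɛdʒe] the stem 'head' is /bovɛdʒ/; when no front vowel follows this yields [bovɛg].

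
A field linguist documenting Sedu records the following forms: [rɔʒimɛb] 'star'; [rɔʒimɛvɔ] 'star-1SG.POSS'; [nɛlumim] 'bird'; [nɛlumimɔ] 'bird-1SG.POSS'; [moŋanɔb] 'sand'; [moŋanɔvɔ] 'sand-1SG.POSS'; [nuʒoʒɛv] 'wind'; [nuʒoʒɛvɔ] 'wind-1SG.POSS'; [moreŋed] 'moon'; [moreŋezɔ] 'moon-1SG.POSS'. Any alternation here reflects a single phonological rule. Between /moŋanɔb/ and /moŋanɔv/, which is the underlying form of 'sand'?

'sand' shows [b] ~ [v] at the end of the stem ([moŋanɔb] vs [moŋanɔvɔ]).
But 'wind' keeps [v] in both environments ([nuʒoʒɛv], [nuʒoʒɛvɔ]), so there is no rule changing /v/ to [b] in isolation.
The underlying segment must be /b/; voiced stops become fricatives between vowels, yielding [v] there.

/moŋanɔb/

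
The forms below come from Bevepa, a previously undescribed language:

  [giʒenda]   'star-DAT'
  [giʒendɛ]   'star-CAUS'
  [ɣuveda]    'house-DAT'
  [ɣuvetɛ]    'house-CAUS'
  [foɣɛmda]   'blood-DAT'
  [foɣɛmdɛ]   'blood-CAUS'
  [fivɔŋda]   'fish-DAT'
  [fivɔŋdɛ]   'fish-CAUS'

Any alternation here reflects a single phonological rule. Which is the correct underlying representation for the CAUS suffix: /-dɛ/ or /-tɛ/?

/-tɛ/

The CAUS suffix surfaces as [-dɛ] and [-tɛ], depending on the final segment of the stem.
By contrast the DAT suffix keeps its initial [d] throughout — that segment must be underlying.
The CAUS suffix is therefore /-tɛ/ underlyingly, with post-nasal voicing: voiceless stops become voiced after a nasal.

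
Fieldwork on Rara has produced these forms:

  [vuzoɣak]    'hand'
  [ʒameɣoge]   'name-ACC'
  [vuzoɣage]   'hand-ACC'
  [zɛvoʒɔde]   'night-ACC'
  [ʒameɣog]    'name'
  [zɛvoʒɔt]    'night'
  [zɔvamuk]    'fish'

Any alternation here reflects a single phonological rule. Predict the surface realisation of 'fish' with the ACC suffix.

The stem for 'hand' ends in [g] in [vuzoɣage] but [k] in [vuzoɣak].
Compare 'name', with invariant [g] in [ʒameɣoge] and [ʒameɣog]: an analysis with underlying /g/ and a rule producing [k] in isolation would wrongly predict alternation here too.
Therefore /k/ is basic and [g] is derived by intervocalic voicing (voiceless stops become voiced between vowels).
From [zɔvamuk] the stem 'fish' is /zɔvamuk/; between vowels this yields [zɔvamuge].

[zɔvamuge]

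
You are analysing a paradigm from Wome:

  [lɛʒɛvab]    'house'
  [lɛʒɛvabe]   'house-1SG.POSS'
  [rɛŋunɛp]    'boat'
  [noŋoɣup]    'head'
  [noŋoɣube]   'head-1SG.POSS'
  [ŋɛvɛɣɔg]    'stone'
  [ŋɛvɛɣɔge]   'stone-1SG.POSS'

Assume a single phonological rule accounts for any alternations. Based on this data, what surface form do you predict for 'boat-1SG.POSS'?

The root 'head' surfaces as [noŋoɣup] and [noŋoɣube], with a stem-final [p] ~ [b] alternation.
Compare 'house', with invariant [b] in [lɛʒɛvab] and [lɛʒɛvabe]: an analysis with underlying /b/ and a rule producing [p] in isolation would wrongly predict alternation here too.
The alternation reflects intervocalic voicing: voiceless stops become voiced between vowels. /p/ is underlying.
From [rɛŋunɛp] the stem 'boat' is /rɛŋunɛp/; between vowels this yields [rɛŋunɛbe].

[rɛŋunɛbe]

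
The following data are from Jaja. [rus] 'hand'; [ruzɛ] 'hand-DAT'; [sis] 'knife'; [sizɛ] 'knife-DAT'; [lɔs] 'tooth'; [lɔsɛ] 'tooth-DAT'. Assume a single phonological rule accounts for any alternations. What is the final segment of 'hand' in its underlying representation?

The stem for 'hand' ends in [s] in [rus] but [z] in [ruzɛ].
Compare 'tooth', with invariant [s] in [lɔs] and [lɔsɛ]: an analysis with underlying /s/ and a rule producing [z] before the DAT suffix would wrongly predict alternation here too.
The alternation reflects word-final obstruent devoicing: voiced obstruents become voiceless word-finally. /z/ is underlying.

/z/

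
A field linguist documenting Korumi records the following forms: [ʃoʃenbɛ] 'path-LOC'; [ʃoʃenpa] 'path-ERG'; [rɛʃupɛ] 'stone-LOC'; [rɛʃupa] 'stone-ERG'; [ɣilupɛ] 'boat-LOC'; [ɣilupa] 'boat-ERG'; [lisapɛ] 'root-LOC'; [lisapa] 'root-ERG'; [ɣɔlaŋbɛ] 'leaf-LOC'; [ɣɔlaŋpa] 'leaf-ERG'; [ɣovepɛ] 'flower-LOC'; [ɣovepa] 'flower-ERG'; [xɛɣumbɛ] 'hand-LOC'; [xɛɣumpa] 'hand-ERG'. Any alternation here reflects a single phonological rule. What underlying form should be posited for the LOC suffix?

The LOC suffix surfaces as [-bɛ] and [-pɛ], depending on the final segment of the stem.
The ERG suffix, which begins with [p], is invariant after every stem; so [p] is not altered by any rule here.
So the underlying form is /-bɛ/, and voiced stops become voiceless after a vowel.

/-bɛ/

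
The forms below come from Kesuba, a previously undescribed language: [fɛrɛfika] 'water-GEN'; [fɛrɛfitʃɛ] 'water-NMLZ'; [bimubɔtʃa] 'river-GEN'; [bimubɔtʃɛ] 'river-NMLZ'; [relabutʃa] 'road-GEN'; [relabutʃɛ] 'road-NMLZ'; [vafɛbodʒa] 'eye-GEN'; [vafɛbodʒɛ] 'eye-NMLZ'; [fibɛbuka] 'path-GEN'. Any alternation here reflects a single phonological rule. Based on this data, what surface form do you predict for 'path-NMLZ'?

The stem for 'water' ends in [k] in [fɛrɛfika] but [tʃ] in [fɛrɛfitʃɛ].
If /tʃ/ were underlying and a rule turned it into [k] before the GEN suffix, 'river' would also alternate; but it has [tʃ] in both [bimubɔtʃa] and [bimubɔtʃɛ].
The underlying segment must be /k/; /k/ becomes palato-alveolar [tʃ] before a front vowel, yielding [tʃ] there.
From [fibɛbuka] the stem 'path' is /fibɛbuk/; before a front vowel this yields [fibɛbutʃɛ].

[fibɛbutʃɛ]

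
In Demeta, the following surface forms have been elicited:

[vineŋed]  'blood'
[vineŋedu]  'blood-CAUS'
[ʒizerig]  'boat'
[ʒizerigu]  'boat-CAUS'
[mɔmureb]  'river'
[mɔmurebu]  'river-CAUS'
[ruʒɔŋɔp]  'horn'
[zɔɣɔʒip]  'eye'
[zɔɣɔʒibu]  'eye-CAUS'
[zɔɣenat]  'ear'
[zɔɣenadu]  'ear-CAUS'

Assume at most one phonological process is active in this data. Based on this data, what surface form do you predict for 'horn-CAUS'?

The root 'eye' surfaces as [zɔɣɔʒip] and [zɔɣɔʒibu], with a stem-final [p] ~ [b] alternation.
If /b/ were underlying and a rule turned it into [p] in isolation, 'river' would also alternate; but it has [b] in both [mɔmureb] and [mɔmurebu].
So /p/ is underlying, and a rule of intervocalic voicing — voiceless stops become voiced between vowels — gives [b].
From [ruʒɔŋɔp] the stem 'horn' is /ruʒɔŋɔp/; between vowels this yields [ruʒɔŋɔbu].

[ruʒɔŋɔbu]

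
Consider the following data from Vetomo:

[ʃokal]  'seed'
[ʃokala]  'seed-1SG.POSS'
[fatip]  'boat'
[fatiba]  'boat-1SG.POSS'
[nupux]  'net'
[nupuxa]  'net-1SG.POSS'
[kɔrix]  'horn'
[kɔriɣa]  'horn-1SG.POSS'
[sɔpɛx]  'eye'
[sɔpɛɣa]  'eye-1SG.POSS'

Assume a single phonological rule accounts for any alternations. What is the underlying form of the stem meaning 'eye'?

The root 'eye' surfaces as [sɔpɛx] and [sɔpɛɣa], with a stem-final [x] ~ [ɣ] alternation.
The stem 'net' ([nupux], [nupuxa]) shows [x] unchanged in both environments, so [x] cannot be basic with [ɣ] derived before the 1SG.POSS suffix.
The alternation reflects word-final obstruent devoicing: voiced obstruents become voiceless word-finally. /ɣ/ is underlying.

/sɔpɛɣ/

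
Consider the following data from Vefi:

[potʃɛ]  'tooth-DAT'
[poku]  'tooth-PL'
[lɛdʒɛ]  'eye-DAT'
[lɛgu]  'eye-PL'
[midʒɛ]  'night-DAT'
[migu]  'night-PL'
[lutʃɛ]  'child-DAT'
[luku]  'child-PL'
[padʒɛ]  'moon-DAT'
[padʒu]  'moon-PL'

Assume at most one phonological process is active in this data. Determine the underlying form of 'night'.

/mig/

The root 'night' surfaces as [midʒɛ] and [migu], with a stem-final [dʒ] ~ [g] alternation.
The stem 'moon' ([padʒɛ], [padʒu]) shows [dʒ] unchanged in both environments, so [dʒ] cannot be basic with [g] derived before the PL suffix.
So /g/ is underlying, and a rule of palatalization before a front vowel — /k/ and /g/ become palato-alveolar [tʃ] and [dʒ] before a front vowel — gives [dʒ].
The underlying form of 'night' is therefore /mig/.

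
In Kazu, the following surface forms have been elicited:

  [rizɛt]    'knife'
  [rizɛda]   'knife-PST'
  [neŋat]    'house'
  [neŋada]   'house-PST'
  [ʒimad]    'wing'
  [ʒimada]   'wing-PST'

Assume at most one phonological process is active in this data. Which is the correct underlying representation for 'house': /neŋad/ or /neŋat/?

/neŋat/

The stem for 'house' ends in [t] in [neŋat] but [d] in [neŋada].
If /d/ were underlying and a rule turned it into [t] in isolation, 'wing' would also alternate; but it has [d] in both [ʒimad] and [ʒimada].
The alternation reflects intervocalic voicing: voiceless stops become voiced between vowels. /t/ is underlying.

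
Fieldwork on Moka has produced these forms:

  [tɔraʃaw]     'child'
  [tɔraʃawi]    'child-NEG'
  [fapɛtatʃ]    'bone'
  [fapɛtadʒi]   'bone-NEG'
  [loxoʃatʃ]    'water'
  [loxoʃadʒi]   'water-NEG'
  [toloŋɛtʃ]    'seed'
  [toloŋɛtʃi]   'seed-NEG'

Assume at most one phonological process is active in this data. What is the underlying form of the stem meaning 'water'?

'water' shows [tʃ] ~ [dʒ] at the end of the stem ([loxoʃatʃ] vs [loxoʃadʒi]).
The stem 'seed' ([toloŋɛtʃ], [toloŋɛtʃi]) shows [tʃ] unchanged in both environments, so [tʃ] cannot be basic with [dʒ] derived before the NEG suffix.
So /dʒ/ is underlying, and a rule of word-final obstruent devoicing — voiced obstruents become voiceless word-finally — gives [tʃ].

/loxoʃadʒ/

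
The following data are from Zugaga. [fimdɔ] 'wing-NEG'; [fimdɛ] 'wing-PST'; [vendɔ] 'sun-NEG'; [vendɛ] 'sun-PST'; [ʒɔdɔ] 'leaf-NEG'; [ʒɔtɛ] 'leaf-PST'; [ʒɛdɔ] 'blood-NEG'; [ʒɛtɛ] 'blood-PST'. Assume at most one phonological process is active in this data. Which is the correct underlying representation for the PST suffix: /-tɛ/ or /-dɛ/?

/-tɛ/

The PST morpheme has two allomorphs, [-dɛ] and [-tɛ].
The NEG suffix, which begins with [d], is invariant after every stem; so [d] is not altered by any rule here.
So the underlying form is /-tɛ/, and voiceless stops become voiced after a nasal.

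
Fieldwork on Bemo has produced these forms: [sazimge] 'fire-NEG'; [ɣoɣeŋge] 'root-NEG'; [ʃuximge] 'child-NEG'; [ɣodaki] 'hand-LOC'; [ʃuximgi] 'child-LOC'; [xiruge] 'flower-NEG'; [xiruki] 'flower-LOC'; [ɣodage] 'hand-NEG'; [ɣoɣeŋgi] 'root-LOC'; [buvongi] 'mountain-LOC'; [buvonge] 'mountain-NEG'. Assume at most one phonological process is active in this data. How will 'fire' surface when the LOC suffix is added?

The LOC morpheme has two allomorphs, [-gi] and [-ki].
The NEG suffix, which begins with [g], is invariant after every stem; so [g] is not altered by any rule here.
So the underlying form is /-ki/, and voiceless stops become voiced after a nasal.
After 'fire', which ends in a nasal, the suffix surfaces as [-gi], giving [sazimgi].

[sazimgi]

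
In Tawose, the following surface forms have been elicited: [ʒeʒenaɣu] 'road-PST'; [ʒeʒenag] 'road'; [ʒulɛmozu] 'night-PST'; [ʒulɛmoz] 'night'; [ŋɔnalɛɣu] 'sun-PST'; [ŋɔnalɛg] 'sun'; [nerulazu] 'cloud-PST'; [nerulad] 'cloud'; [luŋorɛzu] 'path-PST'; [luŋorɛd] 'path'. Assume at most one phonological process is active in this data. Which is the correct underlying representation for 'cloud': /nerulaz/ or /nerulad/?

/nerulad/

'cloud' shows [z] ~ [d] at the end of the stem ([nerulazu] vs [nerulad]).
Compare 'night', with invariant [z] in [ʒulɛmozu] and [ʒulɛmoz]: an analysis with underlying /z/ and a rule producing [d] in isolation would wrongly predict alternation here too.
So /d/ is underlying, and a rule of intervocalic spirantization — voiced stops become fricatives between vowels — gives [z].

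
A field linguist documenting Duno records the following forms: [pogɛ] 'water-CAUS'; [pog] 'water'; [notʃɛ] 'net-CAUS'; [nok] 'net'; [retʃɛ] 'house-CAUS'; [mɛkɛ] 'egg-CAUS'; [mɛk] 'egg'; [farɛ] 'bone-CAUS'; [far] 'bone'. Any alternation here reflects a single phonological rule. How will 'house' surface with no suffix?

In [notʃɛ] and [nok] the final segment of 'net' alternates: [tʃ] ~ [k].
If /k/ were underlying and a rule turned it into [tʃ] before the CAUS suffix, 'egg' would also alternate; but it has [k] in both [mɛkɛ] and [mɛk].
Therefore /tʃ/ is basic and [k] is derived by depalatalization (palato-alveolar /tʃ/ becomes [k] when no front vowel follows).
From [retʃɛ] the stem 'house' is /retʃ/; when no front vowel follows this yields [rek].

[rek]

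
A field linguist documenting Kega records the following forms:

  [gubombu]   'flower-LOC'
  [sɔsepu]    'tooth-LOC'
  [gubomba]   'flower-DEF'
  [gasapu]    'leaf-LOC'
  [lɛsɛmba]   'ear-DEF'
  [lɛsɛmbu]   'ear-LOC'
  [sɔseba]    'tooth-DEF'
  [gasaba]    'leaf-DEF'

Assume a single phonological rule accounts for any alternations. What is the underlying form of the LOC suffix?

The LOC morpheme has two allomorphs, [-bu] and [-pu].
By contrast the DEF suffix keeps its initial [b] throughout — that segment must be underlying.
The LOC suffix is therefore /-pu/ underlyingly, with post-nasal voicing: voiceless stops become voiced after a nasal.

/-pu/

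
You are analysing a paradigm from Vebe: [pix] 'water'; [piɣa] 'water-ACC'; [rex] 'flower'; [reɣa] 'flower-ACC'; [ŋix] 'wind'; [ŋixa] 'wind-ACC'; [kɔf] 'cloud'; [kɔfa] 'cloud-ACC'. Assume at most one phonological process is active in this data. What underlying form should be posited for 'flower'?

/reɣ/

The stem for 'flower' ends in [x] in [rex] but [ɣ] in [reɣa].
If /x/ were underlying and a rule turned it into [ɣ] before the ACC suffix, 'wind' would also alternate; but it has [x] in both [ŋix] and [ŋixa].
The underlying segment must be /ɣ/; voiced obstruents become voiceless word-finally, yielding [x] there.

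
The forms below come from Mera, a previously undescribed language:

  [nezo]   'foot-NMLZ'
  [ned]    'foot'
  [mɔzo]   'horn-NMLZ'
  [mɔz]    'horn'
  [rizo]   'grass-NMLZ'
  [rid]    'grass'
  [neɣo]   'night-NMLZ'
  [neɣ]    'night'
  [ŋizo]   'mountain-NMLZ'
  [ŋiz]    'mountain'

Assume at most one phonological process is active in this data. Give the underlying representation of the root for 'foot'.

/ned/

'foot' shows [z] ~ [d] at the end of the stem ([nezo] vs [ned]).
Compare 'mountain', with invariant [z] in [ŋizo] and [ŋiz]: an analysis with underlying /z/ and a rule producing [d] in isolation would wrongly predict alternation here too.
The underlying segment must be /d/; voiced stops become fricatives between vowels, yielding [z] there.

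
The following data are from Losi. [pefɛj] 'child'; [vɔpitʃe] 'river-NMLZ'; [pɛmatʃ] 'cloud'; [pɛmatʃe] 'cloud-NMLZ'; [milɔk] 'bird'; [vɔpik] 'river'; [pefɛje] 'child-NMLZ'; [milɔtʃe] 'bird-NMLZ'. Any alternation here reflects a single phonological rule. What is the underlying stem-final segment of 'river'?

'river' shows [k] ~ [tʃ] at the end of the stem ([vɔpik] vs [vɔpitʃe]).
But 'cloud' keeps [tʃ] in both environments ([pɛmatʃ], [pɛmatʃe]), so there is no rule changing /tʃ/ to [k] in isolation.
The underlying segment must be /k/; /k/ becomes palato-alveolar [tʃ] before a front vowel, yielding [tʃ] there.

/k/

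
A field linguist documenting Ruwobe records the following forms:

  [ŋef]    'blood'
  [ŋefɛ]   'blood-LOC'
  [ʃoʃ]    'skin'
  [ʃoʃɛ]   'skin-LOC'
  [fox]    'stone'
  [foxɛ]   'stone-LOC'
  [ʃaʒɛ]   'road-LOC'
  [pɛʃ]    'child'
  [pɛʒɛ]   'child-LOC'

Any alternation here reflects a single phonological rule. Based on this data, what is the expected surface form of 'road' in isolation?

[ʃaʃ]

The root 'child' surfaces as [pɛʃ] and [pɛʒɛ], with a stem-final [ʃ] ~ [ʒ] alternation.
If /ʃ/ were underlying and a rule turned it into [ʒ] before the LOC suffix, 'skin' would also alternate; but it has [ʃ] in both [ʃoʃ] and [ʃoʃɛ].
So /ʒ/ is underlying, and a rule of word-final obstruent devoicing — voiced obstruents become voiceless word-finally — gives [ʃ].
From [ʃaʒɛ] the stem 'road' is /ʃaʒ/; word-finally this yields [ʃaʃ].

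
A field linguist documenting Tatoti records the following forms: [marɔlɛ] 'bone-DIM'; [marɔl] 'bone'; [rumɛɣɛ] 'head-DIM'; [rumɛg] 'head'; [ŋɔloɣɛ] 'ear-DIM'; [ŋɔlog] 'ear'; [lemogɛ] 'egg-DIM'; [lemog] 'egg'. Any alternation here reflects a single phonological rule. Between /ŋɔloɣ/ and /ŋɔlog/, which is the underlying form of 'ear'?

/ŋɔloɣ/

In [ŋɔloɣɛ] and [ŋɔlog] the final segment of 'ear' alternates: [ɣ] ~ [g].
Compare 'egg', with invariant [g] in [lemogɛ] and [lemog]: an analysis with underlying /g/ and a rule producing [ɣ] before the DIM suffix would wrongly predict alternation here too.
So /ɣ/ is underlying, and a rule of word-final hardening — voiced fricatives become stops word-finally — gives [g].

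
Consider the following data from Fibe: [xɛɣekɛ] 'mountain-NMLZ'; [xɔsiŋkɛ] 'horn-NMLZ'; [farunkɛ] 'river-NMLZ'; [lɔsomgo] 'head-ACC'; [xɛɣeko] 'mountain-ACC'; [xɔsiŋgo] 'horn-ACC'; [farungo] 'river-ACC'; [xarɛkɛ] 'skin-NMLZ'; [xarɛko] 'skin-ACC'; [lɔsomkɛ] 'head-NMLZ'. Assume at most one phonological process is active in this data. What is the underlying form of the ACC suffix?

/-go/

The ACC suffix surfaces as [-go] and [-ko], depending on the final segment of the stem.
By contrast the NMLZ suffix keeps its initial [k] throughout — that segment must be underlying.
The ACC suffix is therefore /-go/ underlyingly, with post-vocalic devoicing: voiced stops become voiceless after a vowel.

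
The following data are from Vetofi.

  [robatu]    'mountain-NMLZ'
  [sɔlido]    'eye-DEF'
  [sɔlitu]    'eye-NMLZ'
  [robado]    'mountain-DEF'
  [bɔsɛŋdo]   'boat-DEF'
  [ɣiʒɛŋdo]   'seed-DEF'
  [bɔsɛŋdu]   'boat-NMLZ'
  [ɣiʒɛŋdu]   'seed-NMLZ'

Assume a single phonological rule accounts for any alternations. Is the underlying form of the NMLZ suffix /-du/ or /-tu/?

The NMLZ morpheme has two allomorphs, [-du] and [-tu].
By contrast the DEF suffix keeps its initial [d] throughout — that segment must be underlying.
The NMLZ suffix is therefore /-tu/ underlyingly, with post-nasal voicing: voiceless stops become voiced after a nasal.

/-tu/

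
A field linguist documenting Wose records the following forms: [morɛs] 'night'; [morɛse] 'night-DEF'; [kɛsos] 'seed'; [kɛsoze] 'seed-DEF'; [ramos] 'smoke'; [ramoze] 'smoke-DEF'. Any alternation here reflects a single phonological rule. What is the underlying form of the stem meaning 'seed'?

/kɛsoz/

The root 'seed' surfaces as [kɛsos] and [kɛsoze], with a stem-final [s] ~ [z] alternation.
Compare 'night', with invariant [s] in [morɛs] and [morɛse]: an analysis with underlying /s/ and a rule producing [z] before the DEF suffix would wrongly predict alternation here too.
The underlying segment must be /z/; voiced obstruents become voiceless word-finally, yielding [s] there.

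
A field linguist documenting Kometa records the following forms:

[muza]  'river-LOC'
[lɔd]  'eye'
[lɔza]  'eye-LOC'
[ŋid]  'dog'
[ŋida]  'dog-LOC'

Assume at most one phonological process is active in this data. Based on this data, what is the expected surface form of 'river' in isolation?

[mud]

'eye' shows [d] ~ [z] at the end of the stem ([lɔd] vs [lɔza]).
Compare 'dog', with invariant [d] in [ŋid] and [ŋida]: an analysis with underlying /d/ and a rule producing [z] before the LOC suffix would wrongly predict alternation here too.
So /z/ is underlying, and a rule of word-final hardening — voiced fricatives become stops word-finally — gives [d].
The one attested form of 'river', [muza], shows underlying /muz/. Applying the same rule word-finally gives [mud].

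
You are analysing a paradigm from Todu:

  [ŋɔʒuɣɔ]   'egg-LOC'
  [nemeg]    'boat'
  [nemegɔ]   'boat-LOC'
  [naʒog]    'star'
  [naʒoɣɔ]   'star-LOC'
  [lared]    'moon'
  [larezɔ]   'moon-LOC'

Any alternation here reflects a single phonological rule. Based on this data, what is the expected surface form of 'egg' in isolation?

In [naʒog] and [naʒoɣɔ] the final segment of 'star' alternates: [g] ~ [ɣ].
If /g/ were underlying and a rule turned it into [ɣ] before the LOC suffix, 'boat' would also alternate; but it has [g] in both [nemeg] and [nemegɔ].
So /ɣ/ is underlying, and a rule of word-final hardening — voiced fricatives become stops word-finally — gives [g].
From [ŋɔʒuɣɔ] the stem 'egg' is /ŋɔʒuɣ/; word-finally this yields [ŋɔʒug].

[ŋɔʒug]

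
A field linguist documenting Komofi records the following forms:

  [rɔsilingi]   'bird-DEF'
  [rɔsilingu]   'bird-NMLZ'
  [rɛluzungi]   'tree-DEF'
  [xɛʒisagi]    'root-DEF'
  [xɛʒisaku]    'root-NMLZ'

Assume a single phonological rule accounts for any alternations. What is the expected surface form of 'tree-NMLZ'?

[rɛluzungu]

The NMLZ suffix surfaces as [-gu] and [-ku], depending on the final segment of the stem.
By contrast the DEF suffix keeps its initial [g] throughout — that segment must be underlying.
So the underlying form is /-ku/, and voiceless stops become voiced after a nasal.
After 'tree', which ends in a nasal, the suffix surfaces as [-gu], giving [rɛluzungu].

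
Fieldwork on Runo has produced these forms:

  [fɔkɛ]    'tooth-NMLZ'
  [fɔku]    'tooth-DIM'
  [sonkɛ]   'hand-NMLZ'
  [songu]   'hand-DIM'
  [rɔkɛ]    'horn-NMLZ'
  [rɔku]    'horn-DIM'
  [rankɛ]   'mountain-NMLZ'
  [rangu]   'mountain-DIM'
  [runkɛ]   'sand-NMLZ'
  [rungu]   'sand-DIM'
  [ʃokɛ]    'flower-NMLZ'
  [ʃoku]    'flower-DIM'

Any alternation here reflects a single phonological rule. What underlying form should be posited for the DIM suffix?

The DIM suffix surfaces as [-gu] and [-ku], depending on the final segment of the stem.
By contrast the NMLZ suffix keeps its initial [k] throughout — that segment must be underlying.
The DIM suffix is therefore /-gu/ underlyingly, with post-vocalic devoicing: voiced stops become voiceless after a vowel.

/-gu/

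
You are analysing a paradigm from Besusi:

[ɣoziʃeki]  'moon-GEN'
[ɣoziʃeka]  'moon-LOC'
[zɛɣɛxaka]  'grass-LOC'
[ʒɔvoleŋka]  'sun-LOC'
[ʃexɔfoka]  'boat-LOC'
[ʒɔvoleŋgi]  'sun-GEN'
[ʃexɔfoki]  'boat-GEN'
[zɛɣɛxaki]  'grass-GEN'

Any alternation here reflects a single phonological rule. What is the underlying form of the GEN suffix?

/-gi/

The GEN morpheme has two allomorphs, [-gi] and [-ki].
The LOC suffix, which begins with [k], is invariant after every stem; so [k] is not altered by any rule here.
So the underlying form is /-gi/, and voiced stops become voiceless after a vowel.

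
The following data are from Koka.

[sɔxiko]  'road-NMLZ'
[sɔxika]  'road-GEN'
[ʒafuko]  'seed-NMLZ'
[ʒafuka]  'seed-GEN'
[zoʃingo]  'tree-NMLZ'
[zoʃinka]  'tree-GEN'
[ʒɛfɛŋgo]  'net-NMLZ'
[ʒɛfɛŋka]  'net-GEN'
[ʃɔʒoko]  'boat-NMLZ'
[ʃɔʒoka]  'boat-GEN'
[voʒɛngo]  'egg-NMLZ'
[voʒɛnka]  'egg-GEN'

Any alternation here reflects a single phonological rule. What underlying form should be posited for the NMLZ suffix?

The NMLZ suffix surfaces as [-go] and [-ko], depending on the final segment of the stem.
By contrast the GEN suffix keeps its initial [k] throughout — that segment must be underlying.
The NMLZ suffix is therefore /-go/ underlyingly, with post-vocalic devoicing: voiced stops become voiceless after a vowel.

/-go/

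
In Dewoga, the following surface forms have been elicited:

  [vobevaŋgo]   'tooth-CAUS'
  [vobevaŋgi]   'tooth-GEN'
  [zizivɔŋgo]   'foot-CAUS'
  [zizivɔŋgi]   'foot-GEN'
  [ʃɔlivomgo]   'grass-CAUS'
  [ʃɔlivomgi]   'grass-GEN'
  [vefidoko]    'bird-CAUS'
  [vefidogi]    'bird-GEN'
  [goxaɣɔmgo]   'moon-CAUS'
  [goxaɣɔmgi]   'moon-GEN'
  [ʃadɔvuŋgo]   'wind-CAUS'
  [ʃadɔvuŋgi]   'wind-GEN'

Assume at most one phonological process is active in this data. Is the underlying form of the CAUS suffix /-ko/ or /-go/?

/-ko/

The CAUS suffix surfaces as [-go] and [-ko], depending on the final segment of the stem.
By contrast the GEN suffix keeps its initial [g] throughout — that segment must be underlying.
The CAUS suffix is therefore /-ko/ underlyingly, with post-nasal voicing: voiceless stops become voiced after a nasal.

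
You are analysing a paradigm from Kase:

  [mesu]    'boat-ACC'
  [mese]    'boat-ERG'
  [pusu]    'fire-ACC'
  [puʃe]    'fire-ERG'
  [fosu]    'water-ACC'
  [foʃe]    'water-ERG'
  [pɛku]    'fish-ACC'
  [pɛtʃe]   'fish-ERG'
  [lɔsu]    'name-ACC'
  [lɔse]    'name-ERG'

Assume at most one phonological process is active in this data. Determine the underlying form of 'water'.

/foʃ/

The stem for 'water' ends in [s] in [fosu] but [ʃ] in [foʃe].
But 'name' keeps [s] in both environments ([lɔsu], [lɔse]), so there is no rule changing /s/ to [ʃ] before the ERG suffix.
So /ʃ/ is underlying, and a rule of depalatalization — palato-alveolar /tʃ/ and /ʃ/ become [k] and [s] when no front vowel follows — gives [s].
So 'water' = /foʃ/.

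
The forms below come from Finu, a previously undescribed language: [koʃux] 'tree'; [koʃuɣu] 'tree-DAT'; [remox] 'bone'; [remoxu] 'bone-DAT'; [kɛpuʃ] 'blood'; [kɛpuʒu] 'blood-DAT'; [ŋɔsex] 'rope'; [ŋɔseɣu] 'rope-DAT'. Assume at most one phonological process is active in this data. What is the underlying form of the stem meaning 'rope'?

'rope' shows [x] ~ [ɣ] at the end of the stem ([ŋɔsex] vs [ŋɔseɣu]).
The stem 'bone' ([remox], [remoxu]) shows [x] unchanged in both environments, so [x] cannot be basic with [ɣ] derived before the DAT suffix.
Therefore /ɣ/ is basic and [x] is derived by word-final obstruent devoicing (voiced obstruents become voiceless word-finally).

/ŋɔseɣ/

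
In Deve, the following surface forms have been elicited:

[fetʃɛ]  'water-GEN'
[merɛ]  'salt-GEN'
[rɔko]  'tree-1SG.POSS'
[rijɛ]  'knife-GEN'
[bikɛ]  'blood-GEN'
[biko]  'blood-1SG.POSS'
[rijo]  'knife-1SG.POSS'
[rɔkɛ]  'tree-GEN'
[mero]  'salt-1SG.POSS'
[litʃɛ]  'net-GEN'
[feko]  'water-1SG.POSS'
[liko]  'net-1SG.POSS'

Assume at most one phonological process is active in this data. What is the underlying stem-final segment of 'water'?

The root 'water' surfaces as [fetʃɛ] and [feko], with a stem-final [tʃ] ~ [k] alternation.
Compare 'tree', with invariant [k] in [rɔkɛ] and [rɔko]: an analysis with underlying /k/ and a rule producing [tʃ] before the GEN suffix would wrongly predict alternation here too.
So /tʃ/ is underlying, and a rule of depalatalization — palato-alveolar /tʃ/ becomes [k] when no front vowel follows — gives [k].

/tʃ/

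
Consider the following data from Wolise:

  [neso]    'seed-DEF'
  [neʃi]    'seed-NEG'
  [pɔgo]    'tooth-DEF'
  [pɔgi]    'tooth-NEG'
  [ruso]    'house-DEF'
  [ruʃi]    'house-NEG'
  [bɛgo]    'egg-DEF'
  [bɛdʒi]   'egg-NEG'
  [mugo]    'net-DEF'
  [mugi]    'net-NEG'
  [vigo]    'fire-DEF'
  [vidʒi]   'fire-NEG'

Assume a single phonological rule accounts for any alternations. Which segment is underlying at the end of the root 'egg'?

/dʒ/

The root 'egg' surfaces as [bɛgo] and [bɛdʒi], with a stem-final [g] ~ [dʒ] alternation.
The stem 'net' ([mugo], [mugi]) shows [g] unchanged in both environments, so [g] cannot be basic with [dʒ] derived before the NEG suffix.
So /dʒ/ is underlying, and a rule of depalatalization — palato-alveolar /dʒ/ and /ʃ/ become [g] and [s] when no front vowel follows — gives [g].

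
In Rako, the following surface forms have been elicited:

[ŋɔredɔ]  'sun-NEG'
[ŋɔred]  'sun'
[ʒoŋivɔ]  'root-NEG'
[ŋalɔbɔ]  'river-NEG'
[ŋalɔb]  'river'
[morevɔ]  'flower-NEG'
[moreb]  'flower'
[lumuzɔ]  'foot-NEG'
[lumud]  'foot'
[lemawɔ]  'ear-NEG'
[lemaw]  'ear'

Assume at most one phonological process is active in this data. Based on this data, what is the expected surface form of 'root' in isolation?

[ʒoŋib]

The root 'flower' surfaces as [morevɔ] and [moreb], with a stem-final [v] ~ [b] alternation.
But 'river' keeps [b] in both environments ([ŋalɔbɔ], [ŋalɔb]), so there is no rule changing /b/ to [v] before the NEG suffix.
So /v/ is underlying, and a rule of word-final hardening — voiced fricatives become stops word-finally — gives [b].
From [ʒoŋivɔ] the stem 'root' is /ʒoŋiv/; word-finally this yields [ʒoŋib].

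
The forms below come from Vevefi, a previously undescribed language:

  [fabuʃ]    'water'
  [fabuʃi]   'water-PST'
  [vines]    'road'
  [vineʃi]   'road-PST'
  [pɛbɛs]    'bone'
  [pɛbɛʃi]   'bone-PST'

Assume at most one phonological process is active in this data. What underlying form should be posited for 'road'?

/vines/

The stem for 'road' ends in [s] in [vines] but [ʃ] in [vineʃi].
But 'water' keeps [ʃ] in both environments ([fabuʃ], [fabuʃi]), so there is no rule changing /ʃ/ to [s] in isolation.
The alternation reflects palatalization before a front vowel: /s/ becomes palato-alveolar [ʃ] before a front vowel. /s/ is underlying.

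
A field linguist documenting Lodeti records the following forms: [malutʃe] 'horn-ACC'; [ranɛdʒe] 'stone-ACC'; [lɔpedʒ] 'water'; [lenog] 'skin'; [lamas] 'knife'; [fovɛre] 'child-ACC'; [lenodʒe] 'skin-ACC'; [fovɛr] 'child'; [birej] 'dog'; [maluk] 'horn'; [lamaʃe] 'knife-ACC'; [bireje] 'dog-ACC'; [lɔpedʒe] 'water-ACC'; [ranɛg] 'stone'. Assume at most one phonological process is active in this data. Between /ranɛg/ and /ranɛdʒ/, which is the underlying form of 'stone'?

The stem for 'stone' ends in [dʒ] in [ranɛdʒe] but [g] in [ranɛg].
But 'water' keeps [dʒ] in both environments ([lɔpedʒe], [lɔpedʒ]), so there is no rule changing /dʒ/ to [g] in isolation.
The underlying segment must be /g/; /k/, /g/ and /s/ become palato-alveolar [tʃ], [dʒ] and [ʃ] before a front vowel, yielding [dʒ] there.

/ranɛg/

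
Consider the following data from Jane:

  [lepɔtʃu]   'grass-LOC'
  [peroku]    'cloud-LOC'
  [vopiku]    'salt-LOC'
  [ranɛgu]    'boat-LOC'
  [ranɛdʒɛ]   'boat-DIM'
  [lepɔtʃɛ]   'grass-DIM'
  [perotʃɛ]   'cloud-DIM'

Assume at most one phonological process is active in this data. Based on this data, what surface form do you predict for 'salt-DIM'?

[vopitʃɛ]

'cloud' shows [k] ~ [tʃ] at the end of the stem ([peroku] vs [perotʃɛ]).
If /tʃ/ were underlying and a rule turned it into [k] before the LOC suffix, 'grass' would also alternate; but it has [tʃ] in both [lepɔtʃu] and [lepɔtʃɛ].
So /k/ is underlying, and a rule of palatalization before a front vowel — /k/ and /g/ become palato-alveolar [tʃ] and [dʒ] before a front vowel — gives [tʃ].
The one attested form of 'salt', [vopiku], shows underlying /vopik/. Applying the same rule before a front vowel gives [vopitʃɛ].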